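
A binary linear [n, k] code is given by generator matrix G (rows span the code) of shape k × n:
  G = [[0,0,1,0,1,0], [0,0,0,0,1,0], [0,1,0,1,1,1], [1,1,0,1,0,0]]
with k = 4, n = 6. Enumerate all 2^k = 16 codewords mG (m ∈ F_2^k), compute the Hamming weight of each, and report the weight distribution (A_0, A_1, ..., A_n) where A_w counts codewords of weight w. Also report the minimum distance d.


Weight distribution: A_0 = 1, A_1 = 2, A_2 = 2, A_3 = 4, A_4 = 5, A_5 = 2. Minimum distance d = 1.

Enumerate all 2^4 = 16 messages m ∈ F_2^4.
For each, compute codeword c = mG in F_2^6, then tally its weight.
  m = 0000 → c = 000000, weight = 0.
  m = 1000 → c = 001010, weight = 2.
  m = 0100 → c = 000010, weight = 1.
  m = 1100 → c = 001000, weight = 1.
  m = 0010 → c = 010111, weight = 4.
  m = 1010 → c = 011101, weight = 4.
  m = 0110 → c = 010101, weight = 3.
  m = 1110 → c = 011111, weight = 5.
  m = 0001 → c = 110100, weight = 3.
  m = 1001 → c = 111110, weight = 5.
  m = 0101 → c = 110110, weight = 4.
  m = 1101 → c = 111100, weight = 4.
  m = 0011 → c = 100011, weight = 3.
  m = 1011 → c = 101001, weight = 3.
  m = 0111 → c = 100001, weight = 2.
  m = 1111 → c = 101011, weight = 4.
Tally weights:
  weight 0: 1 codewords.
  weight 1: 2 codewords.
  weight 2: 2 codewords.
  weight 3: 4 codewords.
  weight 4: 5 codewords.
  weight 5: 2 codewords.
Minimum distance d = smallest w > 0 with A_w > 0 = 1.
Sanity: Σ A_w = 16 = 2^4 = 16 ✓.


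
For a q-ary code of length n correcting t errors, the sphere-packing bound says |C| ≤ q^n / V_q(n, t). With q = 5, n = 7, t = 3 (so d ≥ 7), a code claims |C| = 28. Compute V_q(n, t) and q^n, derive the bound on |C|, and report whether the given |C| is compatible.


V_q(n, t) = 2605, q^n = 78125, Hamming bound = 29, |C| = 28 ≤ bound (satisfied).

Step 1: Compute V_q(n, t) = Σ_{j=0}^3 C(n, j) (q−1)^j.
  j = 0: C(7,0)·(4)^0 = 1·1 = 1.
  j = 1: C(7,1)·(4)^1 = 7·4 = 28.
  j = 2: C(7,2)·(4)^2 = 21·16 = 336.
  j = 3: C(7,3)·(4)^3 = 35·64 = 2240.
  V_q(n, t) = 1 + 28 + 336 + 2240 = 2605.
Step 2: q^n = 5^7 = 78125.
Step 3: Hamming bound ⌊q^n / V_q(n,t)⌋ = ⌊78125/2605⌋ = 29.
Step 4: Compare |C| = 28 to 29: satisfied.
The claimed |C| lies below the Hamming bound.


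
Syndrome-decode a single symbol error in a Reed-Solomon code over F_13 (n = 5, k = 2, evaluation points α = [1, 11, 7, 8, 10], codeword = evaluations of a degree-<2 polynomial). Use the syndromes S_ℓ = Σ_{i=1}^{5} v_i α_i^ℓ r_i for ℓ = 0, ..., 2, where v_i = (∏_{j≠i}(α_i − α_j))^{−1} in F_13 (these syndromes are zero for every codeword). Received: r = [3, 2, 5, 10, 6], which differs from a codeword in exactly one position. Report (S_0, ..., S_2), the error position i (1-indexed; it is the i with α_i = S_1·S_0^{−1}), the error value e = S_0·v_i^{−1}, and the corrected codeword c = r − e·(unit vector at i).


S = (3, 11, 10), error at position 4, error magnitude e = 9, c = [3, 2, 5, 1, 6].

Step 1: column multipliers v_i = (∏_{j≠i}(α_i − α_j))^{−1} mod 13.
  i = 1 (α = 1): (1−11)(1−7)(1−8)(1−10) = (−10)·(−6)·(−7)·(−9) = 3780 ≡ 10, so v_1 = 10^{−1} = 4 (mod 13).
  i = 2 (α = 11): (11−1)(11−7)(11−8)(11−10) = 10·4·3·1 = 120 ≡ 3, so v_2 = 3^{−1} = 9 (mod 13).
  i = 3 (α = 7): (7−1)(7−11)(7−8)(7−10) = 6·(−4)·(−1)·(−3) = −72 ≡ 6, so v_3 = 6^{−1} = 11 (mod 13).
  i = 4 (α = 8): (8−1)(8−11)(8−7)(8−10) = 7·(−3)·1·(−2) = 42 ≡ 3, so v_4 = 3^{−1} = 9 (mod 13).
  i = 5 (α = 10): (10−1)(10−11)(10−7)(10−8) = 9·(−1)·3·2 = −54 ≡ 11, so v_5 = 11^{−1} = 6 (mod 13).
  v = [4, 9, 11, 9, 6].
Step 2: syndromes of r = [3, 2, 5, 10, 6] (all sums mod 13).
  S_0 = Σ v_i r_i = 4·3 + 9·2 + 11·5 + 9·10 + 6·6 = 211 ≡ 3.
  S_1 = Σ v_i α_i r_i = 4·1·3 + 9·11·2 + 11·7·5 + 9·8·10 + 6·10·6 = 1675 ≡ 11.
  α_i^2 mod 13 = [1, 4, 10, 12, 9].
  S_2 = Σ v_i α_i^2 r_i = 4·1·3 + 9·4·2 + 11·10·5 + 9·12·10 + 6·9·6 = 2038 ≡ 10.
  S = (3, 11, 10) ≠ 0, so r is not a codeword (an error is present).
Step 3: locate the error. For a single error e at position i, S_ℓ = v_i·e·α_i^ℓ, so α_err = S_1/S_0.
  S_0^{−1} = 3^{−1} = 9 (mod 13), so α_err = 11·9 = 99 ≡ 8 = α_4. Error position i = 4.
  Consistency check: S_2/S_1 = 10·6 = 60 ≡ 8 = α_err ✓ (single-error assumption holds).
Step 4: error magnitude e = S_0/v_4 = S_0·∏_{j≠4}(α_4 − α_j) = 3·3 = 9 ≡ 9 (mod 13).
Step 5: correct position 4: c_4 = r_4 − e = 10 − 9 ≡ 1 (mod 13). Hence c = [3, 2, 5, 1, 6].
  Check: interpolating c through the α_i gives m(x) = 7 + 9·x (degree < 2) with m(α_i) = c_i for every i, so c is indeed a codeword.


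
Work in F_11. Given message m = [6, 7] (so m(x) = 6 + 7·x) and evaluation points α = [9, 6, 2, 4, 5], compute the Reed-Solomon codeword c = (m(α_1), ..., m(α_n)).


c = [3, 4, 9, 1, 8]

Message polynomial: m(x) = 6 + 7·x (mod 11).
For each evaluation point α_i, compute m(α_i) mod 11:
  α_1 = 9: Horner steps 7 → 3, so m(9) = 3.
  α_2 = 6: Horner steps 7 → 4, so m(6) = 4.
  α_3 = 2: Horner steps 7 → 9, so m(2) = 9.
  α_4 = 4: Horner steps 7 → 1, so m(4) = 1.
  α_5 = 5: Horner steps 7 → 8, so m(5) = 8.
Codeword c = [3, 4, 9, 1, 8] ∈ F_11^5.


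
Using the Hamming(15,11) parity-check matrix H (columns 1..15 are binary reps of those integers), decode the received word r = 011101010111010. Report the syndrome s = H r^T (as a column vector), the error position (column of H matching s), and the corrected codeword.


s = (1, 0, 0, 0)^T, error position = 8, corrected codeword c = 011101000111010

Compute s = H r^T mod 2 one row at a time:
  s_1 = 1 + 0 + 1 + 1 + 1 + 0 + 1 + 0 = 5 ≡ 1 (mod 2).
  s_2 = 1 + 0 + 1 + 0 + 1 + 0 + 1 + 0 = 4 ≡ 0 (mod 2).
  s_3 = 1 + 1 + 1 + 0 + 1 + 1 + 1 + 0 = 6 ≡ 0 (mod 2).
  s_4 = 0 + 1 + 0 + 0 + 0 + 1 + 0 + 0 = 2 ≡ 0 (mod 2).
s = (1, 0, 0, 0)^T — this equals column 8 of H (binary 1000), so error is at position 8.
Correct: flip bit 8 of r = 011101010111010 to get c = 011101000111010.


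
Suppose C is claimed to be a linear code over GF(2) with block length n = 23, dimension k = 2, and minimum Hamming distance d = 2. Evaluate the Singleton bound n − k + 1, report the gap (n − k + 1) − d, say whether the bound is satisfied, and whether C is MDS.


Singleton RHS = n − k + 1 = 22, slack = 20, bound satisfied, not MDS.

Singleton bound: d ≤ n − k + 1.
Here n = 23, k = 2, so n − k + 1 = 22.
Given d = 2, check d ≤ 22: YES.
Slack = (n − k + 1) − d = 20.
The code is NOT MDS (slack = 20 > 0).
Description: the claimed parameters are [23, 2, 2]_2; such a code would be non-MDS.


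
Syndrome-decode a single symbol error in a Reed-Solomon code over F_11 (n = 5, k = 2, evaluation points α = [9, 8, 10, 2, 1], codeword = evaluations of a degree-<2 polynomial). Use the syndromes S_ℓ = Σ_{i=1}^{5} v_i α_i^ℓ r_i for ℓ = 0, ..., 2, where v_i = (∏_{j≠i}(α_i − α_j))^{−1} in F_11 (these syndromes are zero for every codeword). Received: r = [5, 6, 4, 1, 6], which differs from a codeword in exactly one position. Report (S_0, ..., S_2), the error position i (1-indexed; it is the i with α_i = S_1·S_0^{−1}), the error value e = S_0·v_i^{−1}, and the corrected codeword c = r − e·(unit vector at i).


S = (9, 9, 9), error at position 5, error magnitude e = 4, c = [5, 6, 4, 1, 2].

Step 1: column multipliers v_i = (∏_{j≠i}(α_i − α_j))^{−1} mod 11.
  i = 1 (α = 9): (9−8)(9−10)(9−2)(9−1) = 1·(−1)·7·8 = −56 ≡ 10, so v_1 = 10^{−1} = 10 (mod 11).
  i = 2 (α = 8): (8−9)(8−10)(8−2)(8−1) = (−1)·(−2)·6·7 = 84 ≡ 7, so v_2 = 7^{−1} = 8 (mod 11).
  i = 3 (α = 10): (10−9)(10−8)(10−2)(10−1) = 1·2·8·9 = 144 ≡ 1, so v_3 = 1^{−1} = 1 (mod 11).
  i = 4 (α = 2): (2−9)(2−8)(2−10)(2−1) = (−7)·(−6)·(−8)·1 = −336 ≡ 5, so v_4 = 5^{−1} = 9 (mod 11).
  i = 5 (α = 1): (1−9)(1−8)(1−10)(1−2) = (−8)·(−7)·(−9)·(−1) = 504 ≡ 9, so v_5 = 9^{−1} = 5 (mod 11).
  v = [10, 8, 1, 9, 5].
Step 2: syndromes of r = [5, 6, 4, 1, 6] (all sums mod 11).
  S_0 = Σ v_i r_i = 10·5 + 8·6 + 1·4 + 9·1 + 5·6 = 141 ≡ 9.
  S_1 = Σ v_i α_i r_i = 10·9·5 + 8·8·6 + 1·10·4 + 9·2·1 + 5·1·6 = 922 ≡ 9.
  α_i^2 mod 11 = [4, 9, 1, 4, 1].
  S_2 = Σ v_i α_i^2 r_i = 10·4·5 + 8·9·6 + 1·1·4 + 9·4·1 + 5·1·6 = 702 ≡ 9.
  S = (9, 9, 9) ≠ 0, so r is not a codeword (an error is present).
Step 3: locate the error. For a single error e at position i, S_ℓ = v_i·e·α_i^ℓ, so α_err = S_1/S_0.
  S_0^{−1} = 9^{−1} = 5 (mod 11), so α_err = 9·5 = 45 ≡ 1 = α_5. Error position i = 5.
  Consistency check: S_2/S_1 = 9·5 = 45 ≡ 1 = α_err ✓ (single-error assumption holds).
Step 4: error magnitude e = S_0/v_5 = S_0·∏_{j≠5}(α_5 − α_j) = 9·9 = 81 ≡ 4 (mod 11).
Step 5: correct position 5: c_5 = r_5 − e = 6 − 4 ≡ 2 (mod 11). Hence c = [5, 6, 4, 1, 2].
  Check: interpolating c through the α_i gives m(x) = 3 + 10·x (degree < 2) with m(α_i) = c_i for every i, so c is indeed a codeword.


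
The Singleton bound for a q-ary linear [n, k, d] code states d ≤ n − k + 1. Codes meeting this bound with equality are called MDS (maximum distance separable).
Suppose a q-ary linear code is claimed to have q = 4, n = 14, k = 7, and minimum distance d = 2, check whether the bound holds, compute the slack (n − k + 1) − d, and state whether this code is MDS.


Singleton RHS = n − k + 1 = 8, slack = 6, bound satisfied, not MDS.

Singleton bound: d ≤ n − k + 1.
Here n = 14, k = 7, so n − k + 1 = 8.
Given d = 2, check d ≤ 8: YES.
Slack = (n − k + 1) − d = 6.
The code is NOT MDS (slack = 6 > 0).
Description: the claimed parameters are [14, 7, 2]_4; such a code would be non-MDS.


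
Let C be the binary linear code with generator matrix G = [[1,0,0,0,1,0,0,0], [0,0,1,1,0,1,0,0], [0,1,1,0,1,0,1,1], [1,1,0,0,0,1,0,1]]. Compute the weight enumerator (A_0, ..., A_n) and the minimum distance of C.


Weight distribution: A_0 = 1, A_2 = 2, A_3 = 2, A_4 = 3, A_5 = 6, A_6 = 2. Minimum distance d = 2.

Enumerate all 2^4 = 16 messages m ∈ F_2^4.
For each, compute codeword c = mG in F_2^8, then tally its weight.
  m = 0000 → c = 00000000, weight = 0.
  m = 1000 → c = 10001000, weight = 2.
  m = 0100 → c = 00110100, weight = 3.
  m = 1100 → c = 10111100, weight = 5.
  m = 0010 → c = 01101011, weight = 5.
  m = 1010 → c = 11100011, weight = 5.
  m = 0110 → c = 01011111, weight = 6.
  m = 1110 → c = 11010111, weight = 6.
  m = 0001 → c = 11000101, weight = 4.
  m = 1001 → c = 01001101, weight = 4.
  m = 0101 → c = 11110001, weight = 5.
  m = 1101 → c = 01111001, weight = 5.
  m = 0011 → c = 10101110, weight = 5.
  m = 1011 → c = 00100110, weight = 3.
  m = 0111 → c = 10011010, weight = 4.
  m = 1111 → c = 00010010, weight = 2.
Tally weights:
  weight 0: 1 codewords.
  weight 2: 2 codewords.
  weight 3: 2 codewords.
  weight 4: 3 codewords.
  weight 5: 6 codewords.
  weight 6: 2 codewords.
Minimum distance d = smallest w > 0 with A_w > 0 = 2.
Sanity: Σ A_w = 16 = 2^4 = 16 ✓.


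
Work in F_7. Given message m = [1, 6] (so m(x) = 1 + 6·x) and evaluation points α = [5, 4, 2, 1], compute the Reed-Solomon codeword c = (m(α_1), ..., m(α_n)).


c = [3, 4, 6, 0]

Message polynomial: m(x) = 1 + 6·x (mod 7).
For each evaluation point α_i, compute m(α_i) mod 7:
  α_1 = 5: Horner steps 6 → 3, so m(5) = 3.
  α_2 = 4: Horner steps 6 → 4, so m(4) = 4.
  α_3 = 2: Horner steps 6 → 6, so m(2) = 6.
  α_4 = 1: Horner steps 6 → 0, so m(1) = 0.
Codeword c = [3, 4, 6, 0] ∈ F_7^4.


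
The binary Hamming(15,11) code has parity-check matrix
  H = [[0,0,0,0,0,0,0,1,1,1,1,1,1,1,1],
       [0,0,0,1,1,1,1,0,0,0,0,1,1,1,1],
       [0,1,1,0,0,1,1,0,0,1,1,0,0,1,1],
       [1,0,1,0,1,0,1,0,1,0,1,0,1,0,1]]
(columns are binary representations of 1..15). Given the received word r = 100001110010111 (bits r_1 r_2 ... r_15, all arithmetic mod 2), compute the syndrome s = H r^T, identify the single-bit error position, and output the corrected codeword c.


s = (1, 1, 1, 1)^T, error position = 15, corrected codeword c = 100001110010110

Compute s = H r^T mod 2 one row at a time:
  s_1 = 1 + 0 + 0 + 1 + 0 + 1 + 1 + 1 = 5 ≡ 1 (mod 2).
  s_2 = 0 + 0 + 1 + 1 + 0 + 1 + 1 + 1 = 5 ≡ 1 (mod 2).
  s_3 = 0 + 0 + 1 + 1 + 0 + 1 + 1 + 1 = 5 ≡ 1 (mod 2).
  s_4 = 1 + 0 + 0 + 1 + 0 + 1 + 1 + 1 = 5 ≡ 1 (mod 2).
s = (1, 1, 1, 1)^T — this equals column 15 of H (binary 1111), so error is at position 15.
Correct: flip bit 15 of r = 100001110010111 to get c = 100001110010110.


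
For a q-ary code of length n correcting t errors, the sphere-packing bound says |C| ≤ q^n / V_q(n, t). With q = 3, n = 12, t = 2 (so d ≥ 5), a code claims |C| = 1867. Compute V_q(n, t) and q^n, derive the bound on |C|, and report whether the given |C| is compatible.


V_q(n, t) = 289, q^n = 531441, Hamming bound = 1838, |C| = 1867 > bound (violated).

Step 1: Compute V_q(n, t) = Σ_{j=0}^2 C(n, j) (q−1)^j.
  j = 0: C(12,0)·(2)^0 = 1·1 = 1.
  j = 1: C(12,1)·(2)^1 = 12·2 = 24.
  j = 2: C(12,2)·(2)^2 = 66·4 = 264.
  V_q(n, t) = 1 + 24 + 264 = 289.
Step 2: q^n = 3^12 = 531441.
Step 3: Hamming bound ⌊q^n / V_q(n,t)⌋ = ⌊531441/289⌋ = 1838.
Step 4: Compare |C| = 1867 to 1838: violated.
The claimed |C| lies above the Hamming bound, so no 3-ary code of length 12 with d ≥ 5 can have 1867 codewords.


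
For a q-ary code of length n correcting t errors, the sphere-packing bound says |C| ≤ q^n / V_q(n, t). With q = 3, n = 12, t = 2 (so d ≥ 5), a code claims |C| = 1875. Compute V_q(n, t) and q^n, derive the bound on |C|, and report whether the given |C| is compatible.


V_q(n, t) = 289, q^n = 531441, Hamming bound = 1838, |C| = 1875 > bound (violated).

Step 1: Compute V_q(n, t) = Σ_{j=0}^2 C(n, j) (q−1)^j.
  j = 0: C(12,0)·(2)^0 = 1·1 = 1.
  j = 1: C(12,1)·(2)^1 = 12·2 = 24.
  j = 2: C(12,2)·(2)^2 = 66·4 = 264.
  V_q(n, t) = 1 + 24 + 264 = 289.
Step 2: q^n = 3^12 = 531441.
Step 3: Hamming bound ⌊q^n / V_q(n,t)⌋ = ⌊531441/289⌋ = 1838.
Step 4: Compare |C| = 1875 to 1838: violated.
The claimed |C| lies above the Hamming bound, so no 3-ary code of length 12 with d ≥ 5 can have 1875 codewords.


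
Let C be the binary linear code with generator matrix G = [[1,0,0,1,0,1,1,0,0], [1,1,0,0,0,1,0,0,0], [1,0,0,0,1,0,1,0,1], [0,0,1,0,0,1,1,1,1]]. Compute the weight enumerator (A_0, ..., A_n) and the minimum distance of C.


Weight distribution: A_0 = 1, A_3 = 2, A_4 = 4, A_5 = 6, A_6 = 2, A_8 = 1. Minimum distance d = 3.

Enumerate all 2^4 = 16 messages m ∈ F_2^4.
For each, compute codeword c = mG in F_2^9, then tally its weight.
  m = 0000 → c = 000000000, weight = 0.
  m = 1000 → c = 100101100, weight = 4.
  m = 0100 → c = 110001000, weight = 3.
  m = 1100 → c = 010100100, weight = 3.
  m = 0010 → c = 100010101, weight = 4.
  m = 1010 → c = 000111001, weight = 4.
  m = 0110 → c = 010011101, weight = 5.
  m = 1110 → c = 110110001, weight = 5.
  m = 0001 → c = 001001111, weight = 5.
  m = 1001 → c = 101100011, weight = 5.
  m = 0101 → c = 111000111, weight = 6.
  m = 1101 → c = 011101011, weight = 6.
  m = 0011 → c = 101011010, weight = 5.
  m = 1011 → c = 001110110, weight = 5.
  m = 0111 → c = 011010010, weight = 4.
  m = 1111 → c = 111111110, weight = 8.
Tally weights:
  weight 0: 1 codewords.
  weight 3: 2 codewords.
  weight 4: 4 codewords.
  weight 5: 6 codewords.
  weight 6: 2 codewords.
  weight 8: 1 codewords.
Minimum distance d = smallest w > 0 with A_w > 0 = 3.
Sanity: Σ A_w = 16 = 2^4 = 16 ✓.


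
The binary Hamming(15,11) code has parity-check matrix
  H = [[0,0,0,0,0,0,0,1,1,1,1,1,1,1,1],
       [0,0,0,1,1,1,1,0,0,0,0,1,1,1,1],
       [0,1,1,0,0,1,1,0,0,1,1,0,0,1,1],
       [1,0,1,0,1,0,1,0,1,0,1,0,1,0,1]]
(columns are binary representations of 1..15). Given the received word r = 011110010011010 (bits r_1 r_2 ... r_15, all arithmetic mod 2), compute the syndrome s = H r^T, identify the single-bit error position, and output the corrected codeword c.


s = (0, 0, 0, 1)^T, error position = 1, corrected codeword c = 111110010011010

Compute s = H r^T mod 2 one row at a time:
  s_1 = 1 + 0 + 0 + 1 + 1 + 0 + 1 + 0 = 4 ≡ 0 (mod 2).
  s_2 = 1 + 1 + 0 + 0 + 1 + 0 + 1 + 0 = 4 ≡ 0 (mod 2).
  s_3 = 1 + 1 + 0 + 0 + 0 + 1 + 1 + 0 = 4 ≡ 0 (mod 2).
  s_4 = 0 + 1 + 1 + 0 + 0 + 1 + 0 + 0 = 3 ≡ 1 (mod 2).
s = (0, 0, 0, 1)^T — this equals column 1 of H (binary 0001), so error is at position 1.
Correct: flip bit 1 of r = 011110010011010 to get c = 111110010011010.


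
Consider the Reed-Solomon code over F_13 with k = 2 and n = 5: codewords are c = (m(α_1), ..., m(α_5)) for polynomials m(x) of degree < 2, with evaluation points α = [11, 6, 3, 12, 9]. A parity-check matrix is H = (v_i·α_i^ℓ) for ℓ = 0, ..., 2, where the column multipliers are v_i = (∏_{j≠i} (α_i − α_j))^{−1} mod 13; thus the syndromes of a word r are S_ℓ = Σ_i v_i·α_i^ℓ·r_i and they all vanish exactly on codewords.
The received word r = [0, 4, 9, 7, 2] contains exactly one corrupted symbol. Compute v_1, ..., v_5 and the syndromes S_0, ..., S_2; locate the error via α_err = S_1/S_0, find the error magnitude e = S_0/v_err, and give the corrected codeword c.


S = (4, 10, 12), error at position 5, error magnitude e = 3, c = [0, 4, 9, 7, 12].

Step 1: column multipliers v_i = (∏_{j≠i}(α_i − α_j))^{−1} mod 13.
  i = 1 (α = 11): (11−6)(11−3)(11−12)(11−9) = 5·8·(−1)·2 = −80 ≡ 11, so v_1 = 11^{−1} = 6 (mod 13).
  i = 2 (α = 6): (6−11)(6−3)(6−12)(6−9) = (−5)·3·(−6)·(−3) = −270 ≡ 3, so v_2 = 3^{−1} = 9 (mod 13).
  i = 3 (α = 3): (3−11)(3−6)(3−12)(3−9) = (−8)·(−3)·(−9)·(−6) = 1296 ≡ 9, so v_3 = 9^{−1} = 3 (mod 13).
  i = 4 (α = 12): (12−11)(12−6)(12−3)(12−9) = 1·6·9·3 = 162 ≡ 6, so v_4 = 6^{−1} = 11 (mod 13).
  i = 5 (α = 9): (9−11)(9−6)(9−3)(9−12) = (−2)·3·6·(−3) = 108 ≡ 4, so v_5 = 4^{−1} = 10 (mod 13).
  v = [6, 9, 3, 11, 10].
Step 2: syndromes of r = [0, 4, 9, 7, 2] (all sums mod 13).
  S_0 = Σ v_i r_i = 6·0 + 9·4 + 3·9 + 11·7 + 10·2 = 160 ≡ 4.
  S_1 = Σ v_i α_i r_i = 6·11·0 + 9·6·4 + 3·3·9 + 11·12·7 + 10·9·2 = 1401 ≡ 10.
  α_i^2 mod 13 = [4, 10, 9, 1, 3].
  S_2 = Σ v_i α_i^2 r_i = 6·4·0 + 9·10·4 + 3·9·9 + 11·1·7 + 10·3·2 = 740 ≡ 12.
  S = (4, 10, 12) ≠ 0, so r is not a codeword (an error is present).
Step 3: locate the error. For a single error e at position i, S_ℓ = v_i·e·α_i^ℓ, so α_err = S_1/S_0.
  S_0^{−1} = 4^{−1} = 10 (mod 13), so α_err = 10·10 = 100 ≡ 9 = α_5. Error position i = 5.
  Consistency check: S_2/S_1 = 12·4 = 48 ≡ 9 = α_err ✓ (single-error assumption holds).
Step 4: error magnitude e = S_0/v_5 = S_0·∏_{j≠5}(α_5 − α_j) = 4·4 = 16 ≡ 3 (mod 13).
Step 5: correct position 5: c_5 = r_5 − e = 2 − 3 ≡ 12 (mod 13). Hence c = [0, 4, 9, 7, 12].
  Check: interpolating c through the α_i gives m(x) = 1 + 7·x (degree < 2) with m(α_i) = c_i for every i, so c is indeed a codeword.


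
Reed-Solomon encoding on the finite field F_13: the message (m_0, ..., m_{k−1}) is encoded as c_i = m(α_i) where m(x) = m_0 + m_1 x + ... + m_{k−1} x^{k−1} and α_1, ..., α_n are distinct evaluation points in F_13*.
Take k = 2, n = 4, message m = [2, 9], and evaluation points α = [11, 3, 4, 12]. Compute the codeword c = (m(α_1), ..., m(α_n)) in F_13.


c = [10, 3, 12, 6]

Message polynomial: m(x) = 2 + 9·x (mod 13).
For each evaluation point α_i, compute m(α_i) mod 13:
  α_1 = 11: Horner steps 9 → 10, so m(11) = 10.
  α_2 = 3: Horner steps 9 → 3, so m(3) = 3.
  α_3 = 4: Horner steps 9 → 12, so m(4) = 12.
  α_4 = 12: Horner steps 9 → 6, so m(12) = 6.
Codeword c = [10, 3, 12, 6] ∈ F_13^4.


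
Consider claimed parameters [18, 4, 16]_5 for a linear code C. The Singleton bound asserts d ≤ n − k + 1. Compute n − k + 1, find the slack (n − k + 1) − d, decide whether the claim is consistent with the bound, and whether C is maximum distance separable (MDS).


Singleton RHS = n − k + 1 = 15, slack = -1, bound violated (no such code; not MDS).

Singleton bound: d ≤ n − k + 1.
Here n = 18, k = 4, so n − k + 1 = 15.
Given d = 16, check d ≤ 15: NO.
Slack = (n − k + 1) − d = -1.
The slack is negative: d = 16 exceeds n − k + 1 = 15 by 1, so the Singleton bound is violated and no linear [18, 4, 16]_5 code can exist. In particular it is not MDS (MDS requires d = n − k + 1 exactly).
Description: the claimed parameters are [18, 4, 16]_5; such a code would be impossible (violates the Singleton bound).


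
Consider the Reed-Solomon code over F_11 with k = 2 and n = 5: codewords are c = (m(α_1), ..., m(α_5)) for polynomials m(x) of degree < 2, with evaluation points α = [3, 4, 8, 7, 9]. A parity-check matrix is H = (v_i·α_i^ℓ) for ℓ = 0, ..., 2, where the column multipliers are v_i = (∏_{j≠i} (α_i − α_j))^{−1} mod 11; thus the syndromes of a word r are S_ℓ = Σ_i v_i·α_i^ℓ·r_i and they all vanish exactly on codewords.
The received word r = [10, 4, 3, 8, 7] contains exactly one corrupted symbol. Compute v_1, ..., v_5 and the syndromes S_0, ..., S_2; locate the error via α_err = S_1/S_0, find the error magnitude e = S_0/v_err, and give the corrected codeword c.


S = (6, 4, 10), error at position 3, error magnitude e = 1, c = [10, 4, 2, 8, 7].

Step 1: column multipliers v_i = (∏_{j≠i}(α_i − α_j))^{−1} mod 11.
  i = 1 (α = 3): (3−4)(3−8)(3−7)(3−9) = (−1)·(−5)·(−4)·(−6) = 120 ≡ 10, so v_1 = 10^{−1} = 10 (mod 11).
  i = 2 (α = 4): (4−3)(4−8)(4−7)(4−9) = 1·(−4)·(−3)·(−5) = −60 ≡ 6, so v_2 = 6^{−1} = 2 (mod 11).
  i = 3 (α = 8): (8−3)(8−4)(8−7)(8−9) = 5·4·1·(−1) = −20 ≡ 2, so v_3 = 2^{−1} = 6 (mod 11).
  i = 4 (α = 7): (7−3)(7−4)(7−8)(7−9) = 4·3·(−1)·(−2) = 24 ≡ 2, so v_4 = 2^{−1} = 6 (mod 11).
  i = 5 (α = 9): (9−3)(9−4)(9−8)(9−7) = 6·5·1·2 = 60 ≡ 5, so v_5 = 5^{−1} = 9 (mod 11).
  v = [10, 2, 6, 6, 9].
Step 2: syndromes of r = [10, 4, 3, 8, 7] (all sums mod 11).
  S_0 = Σ v_i r_i = 10·10 + 2·4 + 6·3 + 6·8 + 9·7 = 237 ≡ 6.
  S_1 = Σ v_i α_i r_i = 10·3·10 + 2·4·4 + 6·8·3 + 6·7·8 + 9·9·7 = 1379 ≡ 4.
  α_i^2 mod 11 = [9, 5, 9, 5, 4].
  S_2 = Σ v_i α_i^2 r_i = 10·9·10 + 2·5·4 + 6·9·3 + 6·5·8 + 9·4·7 = 1594 ≡ 10.
  S = (6, 4, 10) ≠ 0, so r is not a codeword (an error is present).
Step 3: locate the error. For a single error e at position i, S_ℓ = v_i·e·α_i^ℓ, so α_err = S_1/S_0.
  S_0^{−1} = 6^{−1} = 2 (mod 11), so α_err = 4·2 = 8 ≡ 8 = α_3. Error position i = 3.
  Consistency check: S_2/S_1 = 10·3 = 30 ≡ 8 = α_err ✓ (single-error assumption holds).
Step 4: error magnitude e = S_0/v_3 = S_0·∏_{j≠3}(α_3 − α_j) = 6·2 = 12 ≡ 1 (mod 11).
Step 5: correct position 3: c_3 = r_3 − e = 3 − 1 ≡ 2 (mod 11). Hence c = [10, 4, 2, 8, 7].
  Check: interpolating c through the α_i gives m(x) = 6 + 5·x (degree < 2) with m(α_i) = c_i for every i, so c is indeed a codeword.


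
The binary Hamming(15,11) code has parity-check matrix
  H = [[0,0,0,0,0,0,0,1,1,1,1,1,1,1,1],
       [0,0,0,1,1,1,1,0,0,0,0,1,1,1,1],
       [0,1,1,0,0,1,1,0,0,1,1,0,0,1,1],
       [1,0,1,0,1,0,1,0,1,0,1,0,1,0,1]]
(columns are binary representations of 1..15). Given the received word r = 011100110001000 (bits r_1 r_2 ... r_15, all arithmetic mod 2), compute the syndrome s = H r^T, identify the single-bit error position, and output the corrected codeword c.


s = (0, 1, 1, 0)^T, error position = 6, corrected codeword c = 011101110001000

Compute s = H r^T mod 2 one row at a time:
  s_1 = 1 + 0 + 0 + 0 + 1 + 0 + 0 + 0 = 2 ≡ 0 (mod 2).
  s_2 = 1 + 0 + 0 + 1 + 1 + 0 + 0 + 0 = 3 ≡ 1 (mod 2).
  s_3 = 1 + 1 + 0 + 1 + 0 + 0 + 0 + 0 = 3 ≡ 1 (mod 2).
  s_4 = 0 + 1 + 0 + 1 + 0 + 0 + 0 + 0 = 2 ≡ 0 (mod 2).
s = (0, 1, 1, 0)^T — this equals column 6 of H (binary 0110), so error is at position 6.
Correct: flip bit 6 of r = 011100110001000 to get c = 011101110001000.


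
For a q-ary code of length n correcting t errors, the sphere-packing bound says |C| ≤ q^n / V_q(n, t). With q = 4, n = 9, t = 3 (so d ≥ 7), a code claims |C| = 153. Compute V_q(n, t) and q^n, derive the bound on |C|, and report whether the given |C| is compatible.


V_q(n, t) = 2620, q^n = 262144, Hamming bound = 100, |C| = 153 > bound (violated).

Step 1: Compute V_q(n, t) = Σ_{j=0}^3 C(n, j) (q−1)^j.
  j = 0: C(9,0)·(3)^0 = 1·1 = 1.
  j = 1: C(9,1)·(3)^1 = 9·3 = 27.
  j = 2: C(9,2)·(3)^2 = 36·9 = 324.
  j = 3: C(9,3)·(3)^3 = 84·27 = 2268.
  V_q(n, t) = 1 + 27 + 324 + 2268 = 2620.
Step 2: q^n = 4^9 = 262144.
Step 3: Hamming bound ⌊q^n / V_q(n,t)⌋ = ⌊262144/2620⌋ = 100.
Step 4: Compare |C| = 153 to 100: violated.
The claimed |C| lies above the Hamming bound, so no 4-ary code of length 9 with d ≥ 7 can have 153 codewords.


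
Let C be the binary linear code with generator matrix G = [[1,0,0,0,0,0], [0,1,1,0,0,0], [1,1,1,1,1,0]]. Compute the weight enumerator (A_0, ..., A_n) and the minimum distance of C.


Weight distribution: A_0 = 1, A_1 = 1, A_2 = 2, A_3 = 2, A_4 = 1, A_5 = 1. Minimum distance d = 1.

Enumerate all 2^3 = 8 messages m ∈ F_2^3.
For each, compute codeword c = mG in F_2^6, then tally its weight.
  m = 000 → c = 000000, weight = 0.
  m = 100 → c = 100000, weight = 1.
  m = 010 → c = 011000, weight = 2.
  m = 110 → c = 111000, weight = 3.
  m = 001 → c = 111110, weight = 5.
  m = 101 → c = 011110, weight = 4.
  m = 011 → c = 100110, weight = 3.
  m = 111 → c = 000110, weight = 2.
Tally weights:
  weight 0: 1 codewords.
  weight 1: 1 codewords.
  weight 2: 2 codewords.
  weight 3: 2 codewords.
  weight 4: 1 codewords.
  weight 5: 1 codewords.
Minimum distance d = smallest w > 0 with A_w > 0 = 1.
Sanity: Σ A_w = 8 = 2^3 = 8 ✓.


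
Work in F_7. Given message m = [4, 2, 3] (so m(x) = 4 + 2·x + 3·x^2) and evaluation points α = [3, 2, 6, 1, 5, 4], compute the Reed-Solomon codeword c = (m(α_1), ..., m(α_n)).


c = [2, 6, 5, 2, 5, 4]

Message polynomial: m(x) = 4 + 2·x + 3·x^2 (mod 7).
For each evaluation point α_i, compute m(α_i) mod 7:
  α_1 = 3: Horner steps 3 → 4 → 2, so m(3) = 2.
  α_2 = 2: Horner steps 3 → 1 → 6, so m(2) = 6.
  α_3 = 6: Horner steps 3 → 6 → 5, so m(6) = 5.
  α_4 = 1: Horner steps 3 → 5 → 2, so m(1) = 2.
  α_5 = 5: Horner steps 3 → 3 → 5, so m(5) = 5.
  α_6 = 4: Horner steps 3 → 0 → 4, so m(4) = 4.
Codeword c = [2, 6, 5, 2, 5, 4] ∈ F_7^6.


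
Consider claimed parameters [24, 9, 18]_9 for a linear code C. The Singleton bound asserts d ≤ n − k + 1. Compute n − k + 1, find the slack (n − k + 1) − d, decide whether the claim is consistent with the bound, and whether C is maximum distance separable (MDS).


Singleton RHS = n − k + 1 = 16, slack = -2, bound violated (no such code; not MDS).

Singleton bound: d ≤ n − k + 1.
Here n = 24, k = 9, so n − k + 1 = 16.
Given d = 18, check d ≤ 16: NO.
Slack = (n − k + 1) − d = -2.
The slack is negative: d = 18 exceeds n − k + 1 = 16 by 2, so the Singleton bound is violated and no linear [24, 9, 18]_9 code can exist. In particular it is not MDS (MDS requires d = n − k + 1 exactly).
Description: the claimed parameters are [24, 9, 18]_9; such a code would be impossible (violates the Singleton bound).


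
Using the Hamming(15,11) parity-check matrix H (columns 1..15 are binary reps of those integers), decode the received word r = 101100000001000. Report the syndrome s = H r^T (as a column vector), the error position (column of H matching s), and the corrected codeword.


s = (1, 0, 1, 0)^T, error position = 10, corrected codeword c = 101100000101000

Compute s = H r^T mod 2 one row at a time:
  s_1 = 0 + 0 + 0 + 0 + 1 + 0 + 0 + 0 = 1 ≡ 1 (mod 2).
  s_2 = 1 + 0 + 0 + 0 + 1 + 0 + 0 + 0 = 2 ≡ 0 (mod 2).
  s_3 = 0 + 1 + 0 + 0 + 0 + 0 + 0 + 0 = 1 ≡ 1 (mod 2).
  s_4 = 1 + 1 + 0 + 0 + 0 + 0 + 0 + 0 = 2 ≡ 0 (mod 2).
s = (1, 0, 1, 0)^T — this equals column 10 of H (binary 1010), so error is at position 10.
Correct: flip bit 10 of r = 101100000001000 to get c = 101100000101000.


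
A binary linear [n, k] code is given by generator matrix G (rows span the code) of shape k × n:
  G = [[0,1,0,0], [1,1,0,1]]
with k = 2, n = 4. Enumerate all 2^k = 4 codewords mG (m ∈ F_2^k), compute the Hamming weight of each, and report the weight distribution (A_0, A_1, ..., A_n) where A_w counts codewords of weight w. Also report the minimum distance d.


Weight distribution: A_0 = 1, A_1 = 1, A_2 = 1, A_3 = 1. Minimum distance d = 1.

Enumerate all 2^2 = 4 messages m ∈ F_2^2.
For each, compute codeword c = mG in F_2^4, then tally its weight.
  m = 00 → c = 0000, weight = 0.
  m = 10 → c = 0100, weight = 1.
  m = 01 → c = 1101, weight = 3.
  m = 11 → c = 1001, weight = 2.
Tally weights:
  weight 0: 1 codewords.
  weight 1: 1 codewords.
  weight 2: 1 codewords.
  weight 3: 1 codewords.
Minimum distance d = smallest w > 0 with A_w > 0 = 1.
Sanity: Σ A_w = 4 = 2^2 = 4 ✓.


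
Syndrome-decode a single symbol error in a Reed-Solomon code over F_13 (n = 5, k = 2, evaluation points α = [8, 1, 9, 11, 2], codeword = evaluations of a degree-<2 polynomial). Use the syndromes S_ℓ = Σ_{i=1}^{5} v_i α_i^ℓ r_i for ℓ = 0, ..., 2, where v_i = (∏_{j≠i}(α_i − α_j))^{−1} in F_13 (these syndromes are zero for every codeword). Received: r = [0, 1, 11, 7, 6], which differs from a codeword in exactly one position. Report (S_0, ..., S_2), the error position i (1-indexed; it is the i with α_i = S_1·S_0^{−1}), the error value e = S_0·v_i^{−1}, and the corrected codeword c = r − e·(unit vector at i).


S = (6, 12, 11), error at position 5, error magnitude e = 7, c = [0, 1, 11, 7, 12].

Step 1: column multipliers v_i = (∏_{j≠i}(α_i − α_j))^{−1} mod 13.
  i = 1 (α = 8): (8−1)(8−9)(8−11)(8−2) = 7·(−1)·(−3)·6 = 126 ≡ 9, so v_1 = 9^{−1} = 3 (mod 13).
  i = 2 (α = 1): (1−8)(1−9)(1−11)(1−2) = (−7)·(−8)·(−10)·(−1) = 560 ≡ 1, so v_2 = 1^{−1} = 1 (mod 13).
  i = 3 (α = 9): (9−8)(9−1)(9−11)(9−2) = 1·8·(−2)·7 = −112 ≡ 5, so v_3 = 5^{−1} = 8 (mod 13).
  i = 4 (α = 11): (11−8)(11−1)(11−9)(11−2) = 3·10·2·9 = 540 ≡ 7, so v_4 = 7^{−1} = 2 (mod 13).
  i = 5 (α = 2): (2−8)(2−1)(2−9)(2−11) = (−6)·1·(−7)·(−9) = −378 ≡ 12, so v_5 = 12^{−1} = 12 (mod 13).
  v = [3, 1, 8, 2, 12].
Step 2: syndromes of r = [0, 1, 11, 7, 6] (all sums mod 13).
  S_0 = Σ v_i r_i = 3·0 + 1·1 + 8·11 + 2·7 + 12·6 = 175 ≡ 6.
  S_1 = Σ v_i α_i r_i = 3·8·0 + 1·1·1 + 8·9·11 + 2·11·7 + 12·2·6 = 1091 ≡ 12.
  α_i^2 mod 13 = [12, 1, 3, 4, 4].
  S_2 = Σ v_i α_i^2 r_i = 3·12·0 + 1·1·1 + 8·3·11 + 2·4·7 + 12·4·6 = 609 ≡ 11.
  S = (6, 12, 11) ≠ 0, so r is not a codeword (an error is present).
Step 3: locate the error. For a single error e at position i, S_ℓ = v_i·e·α_i^ℓ, so α_err = S_1/S_0.
  S_0^{−1} = 6^{−1} = 11 (mod 13), so α_err = 12·11 = 132 ≡ 2 = α_5. Error position i = 5.
  Consistency check: S_2/S_1 = 11·12 = 132 ≡ 2 = α_err ✓ (single-error assumption holds).
Step 4: error magnitude e = S_0/v_5 = S_0·∏_{j≠5}(α_5 − α_j) = 6·12 = 72 ≡ 7 (mod 13).
Step 5: correct position 5: c_5 = r_5 − e = 6 − 7 ≡ 12 (mod 13). Hence c = [0, 1, 11, 7, 12].
  Check: interpolating c through the α_i gives m(x) = 3 + 11·x (degree < 2) with m(α_i) = c_i for every i, so c is indeed a codeword.


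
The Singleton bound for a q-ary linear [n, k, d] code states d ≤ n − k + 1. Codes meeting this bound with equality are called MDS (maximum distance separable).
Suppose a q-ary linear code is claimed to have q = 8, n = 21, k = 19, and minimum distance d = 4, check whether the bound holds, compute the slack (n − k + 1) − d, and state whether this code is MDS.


Singleton RHS = n − k + 1 = 3, slack = -1, bound violated (no such code; not MDS).

Singleton bound: d ≤ n − k + 1.
Here n = 21, k = 19, so n − k + 1 = 3.
Given d = 4, check d ≤ 3: NO.
Slack = (n − k + 1) − d = -1.
The slack is negative: d = 4 exceeds n − k + 1 = 3 by 1, so the Singleton bound is violated and no linear [21, 19, 4]_8 code can exist. In particular it is not MDS (MDS requires d = n − k + 1 exactly).
Description: the claimed parameters are [21, 19, 4]_8; such a code would be impossible (violates the Singleton bound).


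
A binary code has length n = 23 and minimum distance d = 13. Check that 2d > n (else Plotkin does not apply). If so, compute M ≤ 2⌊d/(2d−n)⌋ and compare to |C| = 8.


Plotkin bound M ≤ 8; given |C| = 8 ≤ bound (satisfied).

Check applicability: 2d = 26, n = 23.
2d − n = 3 > 0, so Plotkin applies.
Compute d/(2d−n) = 13/3 ≈ 4.3333.
⌊d/(2d−n)⌋ = 4.
Plotkin bound: M ≤ 2·4 = 8.
Given |C| = 8, check: satisfied.
This |C| is at the Plotkin bound.


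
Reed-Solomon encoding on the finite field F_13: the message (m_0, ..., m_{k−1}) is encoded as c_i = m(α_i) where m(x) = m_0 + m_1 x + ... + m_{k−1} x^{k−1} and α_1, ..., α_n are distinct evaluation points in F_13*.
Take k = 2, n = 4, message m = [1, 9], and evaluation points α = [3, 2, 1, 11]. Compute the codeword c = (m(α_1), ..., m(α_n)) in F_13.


c = [2, 6, 10, 9]

Message polynomial: m(x) = 1 + 9·x (mod 13).
For each evaluation point α_i, compute m(α_i) mod 13:
  α_1 = 3: Horner steps 9 → 2, so m(3) = 2.
  α_2 = 2: Horner steps 9 → 6, so m(2) = 6.
  α_3 = 1: Horner steps 9 → 10, so m(1) = 10.
  α_4 = 11: Horner steps 9 → 9, so m(11) = 9.
Codeword c = [2, 6, 10, 9] ∈ F_13^4.


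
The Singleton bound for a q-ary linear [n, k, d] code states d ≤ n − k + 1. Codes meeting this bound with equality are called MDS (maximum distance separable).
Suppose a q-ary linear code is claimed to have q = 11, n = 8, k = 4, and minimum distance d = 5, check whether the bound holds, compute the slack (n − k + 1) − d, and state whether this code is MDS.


Singleton RHS = n − k + 1 = 5, slack = 0, bound satisfied, MDS.

Singleton bound: d ≤ n − k + 1.
Here n = 8, k = 4, so n − k + 1 = 5.
Given d = 5, check d ≤ 5: YES.
Slack = (n − k + 1) − d = 0.
The code is MDS (slack = 0).
Description: the claimed parameters are [8, 4, 5]_11; such a code would be MDS (meets Singleton bound).


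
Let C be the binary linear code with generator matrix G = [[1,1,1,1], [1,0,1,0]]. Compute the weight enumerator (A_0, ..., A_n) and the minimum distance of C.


Weight distribution: A_0 = 1, A_2 = 2, A_4 = 1. Minimum distance d = 2.

Enumerate all 2^2 = 4 messages m ∈ F_2^2.
For each, compute codeword c = mG in F_2^4, then tally its weight.
  m = 00 → c = 0000, weight = 0.
  m = 10 → c = 1111, weight = 4.
  m = 01 → c = 1010, weight = 2.
  m = 11 → c = 0101, weight = 2.
Tally weights:
  weight 0: 1 codewords.
  weight 2: 2 codewords.
  weight 4: 1 codewords.
Minimum distance d = smallest w > 0 with A_w > 0 = 2.
Sanity: Σ A_w = 4 = 2^2 = 4 ✓.


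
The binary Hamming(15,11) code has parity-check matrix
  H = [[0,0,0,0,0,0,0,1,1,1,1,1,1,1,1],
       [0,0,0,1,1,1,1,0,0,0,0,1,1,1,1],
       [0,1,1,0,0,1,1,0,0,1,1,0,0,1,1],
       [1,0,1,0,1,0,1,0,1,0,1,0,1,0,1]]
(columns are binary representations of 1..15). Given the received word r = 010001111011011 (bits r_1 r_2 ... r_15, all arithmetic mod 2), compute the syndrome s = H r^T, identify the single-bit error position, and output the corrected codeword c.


s = (0, 1, 0, 0)^T, error position = 4, corrected codeword c = 010101111011011

Compute s = H r^T mod 2 one row at a time:
  s_1 = 1 + 1 + 0 + 1 + 1 + 0 + 1 + 1 = 6 ≡ 0 (mod 2).
  s_2 = 0 + 0 + 1 + 1 + 1 + 0 + 1 + 1 = 5 ≡ 1 (mod 2).
  s_3 = 1 + 0 + 1 + 1 + 0 + 1 + 1 + 1 = 6 ≡ 0 (mod 2).
  s_4 = 0 + 0 + 0 + 1 + 1 + 1 + 0 + 1 = 4 ≡ 0 (mod 2).
s = (0, 1, 0, 0)^T — this equals column 4 of H (binary 0100), so error is at position 4.
Correct: flip bit 4 of r = 010001111011011 to get c = 010101111011011.


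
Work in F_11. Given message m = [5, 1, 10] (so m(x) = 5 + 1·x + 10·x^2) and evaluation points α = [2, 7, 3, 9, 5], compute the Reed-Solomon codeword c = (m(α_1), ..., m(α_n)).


c = [3, 7, 10, 10, 7]

Message polynomial: m(x) = 5 + 1·x + 10·x^2 (mod 11).
For each evaluation point α_i, compute m(α_i) mod 11:
  α_1 = 2: Horner steps 10 → 10 → 3, so m(2) = 3.
  α_2 = 7: Horner steps 10 → 5 → 7, so m(7) = 7.
  α_3 = 3: Horner steps 10 → 9 → 10, so m(3) = 10.
  α_4 = 9: Horner steps 10 → 3 → 10, so m(9) = 10.
  α_5 = 5: Horner steps 10 → 7 → 7, so m(5) = 7.
Codeword c = [3, 7, 10, 10, 7] ∈ F_11^5.


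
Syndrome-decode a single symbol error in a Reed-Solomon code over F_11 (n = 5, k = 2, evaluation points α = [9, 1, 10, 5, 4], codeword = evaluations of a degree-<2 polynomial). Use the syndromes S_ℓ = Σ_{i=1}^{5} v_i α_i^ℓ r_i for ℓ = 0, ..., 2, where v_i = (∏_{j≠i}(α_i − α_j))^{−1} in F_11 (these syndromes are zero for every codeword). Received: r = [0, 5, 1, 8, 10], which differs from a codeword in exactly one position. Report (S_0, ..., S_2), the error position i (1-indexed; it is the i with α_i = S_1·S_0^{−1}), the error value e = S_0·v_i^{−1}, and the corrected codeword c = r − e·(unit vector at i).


S = (6, 5, 6), error at position 3, error magnitude e = 3, c = [0, 5, 9, 8, 10].

Step 1: column multipliers v_i = (∏_{j≠i}(α_i − α_j))^{−1} mod 11.
  i = 1 (α = 9): (9−1)(9−10)(9−5)(9−4) = 8·(−1)·4·5 = −160 ≡ 5, so v_1 = 5^{−1} = 9 (mod 11).
  i = 2 (α = 1): (1−9)(1−10)(1−5)(1−4) = (−8)·(−9)·(−4)·(−3) = 864 ≡ 6, so v_2 = 6^{−1} = 2 (mod 11).
  i = 3 (α = 10): (10−9)(10−1)(10−5)(10−4) = 1·9·5·6 = 270 ≡ 6, so v_3 = 6^{−1} = 2 (mod 11).
  i = 4 (α = 5): (5−9)(5−1)(5−10)(5−4) = (−4)·4·(−5)·1 = 80 ≡ 3, so v_4 = 3^{−1} = 4 (mod 11).
  i = 5 (α = 4): (4−9)(4−1)(4−10)(4−5) = (−5)·3·(−6)·(−1) = −90 ≡ 9, so v_5 = 9^{−1} = 5 (mod 11).
  v = [9, 2, 2, 4, 5].
Step 2: syndromes of r = [0, 5, 1, 8, 10] (all sums mod 11).
  S_0 = Σ v_i r_i = 9·0 + 2·5 + 2·1 + 4·8 + 5·10 = 94 ≡ 6.
  S_1 = Σ v_i α_i r_i = 9·9·0 + 2·1·5 + 2·10·1 + 4·5·8 + 5·4·10 = 390 ≡ 5.
  α_i^2 mod 11 = [4, 1, 1, 3, 5].
  S_2 = Σ v_i α_i^2 r_i = 9·4·0 + 2·1·5 + 2·1·1 + 4·3·8 + 5·5·10 = 358 ≡ 6.
  S = (6, 5, 6) ≠ 0, so r is not a codeword (an error is present).
Step 3: locate the error. For a single error e at position i, S_ℓ = v_i·e·α_i^ℓ, so α_err = S_1/S_0.
  S_0^{−1} = 6^{−1} = 2 (mod 11), so α_err = 5·2 = 10 ≡ 10 = α_3. Error position i = 3.
  Consistency check: S_2/S_1 = 6·9 = 54 ≡ 10 = α_err ✓ (single-error assumption holds).
Step 4: error magnitude e = S_0/v_3 = S_0·∏_{j≠3}(α_3 − α_j) = 6·6 = 36 ≡ 3 (mod 11).
Step 5: correct position 3: c_3 = r_3 − e = 1 − 3 ≡ 9 (mod 11). Hence c = [0, 5, 9, 8, 10].
  Check: interpolating c through the α_i gives m(x) = 7 + 9·x (degree < 2) with m(α_i) = c_i for every i, so c is indeed a codeword.


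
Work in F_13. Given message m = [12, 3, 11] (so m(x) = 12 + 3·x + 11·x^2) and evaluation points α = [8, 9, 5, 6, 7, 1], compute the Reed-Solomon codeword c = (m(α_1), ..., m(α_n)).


c = [12, 7, 3, 10, 0, 0]

Message polynomial: m(x) = 12 + 3·x + 11·x^2 (mod 13).
For each evaluation point α_i, compute m(α_i) mod 13:
  α_1 = 8: Horner steps 11 → 0 → 12, so m(8) = 12.
  α_2 = 9: Horner steps 11 → 11 → 7, so m(9) = 7.
  α_3 = 5: Horner steps 11 → 6 → 3, so m(5) = 3.
  α_4 = 6: Horner steps 11 → 4 → 10, so m(6) = 10.
  α_5 = 7: Horner steps 11 → 2 → 0, so m(7) = 0.
  α_6 = 1: Horner steps 11 → 1 → 0, so m(1) = 0.
Codeword c = [12, 7, 3, 10, 0, 0] ∈ F_13^6.


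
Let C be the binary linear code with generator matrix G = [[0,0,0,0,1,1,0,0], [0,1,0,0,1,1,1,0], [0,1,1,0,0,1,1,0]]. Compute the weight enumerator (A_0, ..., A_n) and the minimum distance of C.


Weight distribution: A_0 = 1, A_2 = 4, A_4 = 3. Minimum distance d = 2.

Enumerate all 2^3 = 8 messages m ∈ F_2^3.
For each, compute codeword c = mG in F_2^8, then tally its weight.
  m = 000 → c = 00000000, weight = 0.
  m = 100 → c = 00001100, weight = 2.
  m = 010 → c = 01001110, weight = 4.
  m = 110 → c = 01000010, weight = 2.
  m = 001 → c = 01100110, weight = 4.
  m = 101 → c = 01101010, weight = 4.
  m = 011 → c = 00101000, weight = 2.
  m = 111 → c = 00100100, weight = 2.
Tally weights:
  weight 0: 1 codewords.
  weight 2: 4 codewords.
  weight 4: 3 codewords.
Minimum distance d = smallest w > 0 with A_w > 0 = 2.
Sanity: Σ A_w = 8 = 2^3 = 8 ✓.
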